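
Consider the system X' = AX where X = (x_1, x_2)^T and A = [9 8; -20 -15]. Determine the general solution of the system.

x_1(t) = -c_1e^(-3t)sin(4t) + c_1e^(-3t)cos(4t) + c_2e^(-3t)sin(4t) + c_2e^(-3t)cos(4t), x_2(t) = c_1e^(-3t)sin(4t) - 2c_1e^(-3t)cos(4t) - 2c_2e^(-3t)sin(4t) - c_2e^(-3t)cos(4t)

Coefficient matrix A = [[9, 8], [-20, -15]].
Characteristic polynomial det(A - λI) = λ^2 + 6λ + 25 = 0.
Eigenvalues λ = -3 ± 4i (complex conjugate pair).
For λ=-3+4i: an eigenvector is (1,-2) - i(-1,1) = (1 + i, -2 - i).
A real fundamental pair from Re and Im of e^((-3+4i)t)v: X_1 = e^(-3t)(cos(4t)·(1,-2) + sin(4t)·(-1,1)), X_2 = e^(-3t)(sin(4t)·(1,-2) - cos(4t)·(-1,1)).
General solution: c_1X_1 + c_2X_2.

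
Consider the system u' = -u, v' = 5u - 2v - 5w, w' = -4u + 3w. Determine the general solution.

Coefficient matrix A = [[-1, 0, 0], [5, -2, -5], [-4, 0, 3]].
det(A - λI) = 0 gives eigenvalues λ = 3, -2, -1.
For λ=3: eigenvector (0,1,-1).
For λ=-2: eigenvector (0,1,0).
For λ=-1: eigenvector (1,0,1).
General solution: C_1e^(3t)(0,1,-1) + C_2e^(-2t)(0,1,0) + C_3e^(-t)(1,0,1).

u(t) = C_3e^(-t), v(t) = C_1e^(3t) + C_2e^(-2t), w(t) = -C_1e^(3t) + C_3e^(-t)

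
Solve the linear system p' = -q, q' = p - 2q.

p(t) = -C_1e^(-t) - C_2te^(-t) + C_2e^(-t), q(t) = -C_1e^(-t) - C_2te^(-t) + 2C_2e^(-t)

Coefficient matrix A = [[0, -1], [1, -2]].
Characteristic polynomial det(A - λI) = λ^2 + 2λ + 1 = 0.
Single eigenvalue λ = -1 with algebraic multiplicity 2.
Eigenvector v = (-1,-1); generalized eigenvector w with (A-λI)w=v is (1,2).
General solution: e^(-t)[C_1·v + C_2·(t·v + w)].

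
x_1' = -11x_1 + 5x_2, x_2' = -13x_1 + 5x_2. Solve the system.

Coefficient matrix A = [[-11, 5], [-13, 5]].
Characteristic polynomial det(A - λI) = λ^2 + 6λ + 10 = 0.
Eigenvalues λ = -3 ± i (complex conjugate pair).
For λ=-3+i: an eigenvector is (2,3) - i(-1,-2) = (2 + i, 3 + 2i).
A real fundamental pair from Re and Im of e^((-3+i)t)v: X_1 = e^(-3t)(cos(t)·(2,3) + sin(t)·(-1,-2)), X_2 = e^(-3t)(sin(t)·(2,3) - cos(t)·(-1,-2)).
General solution: K_1X_1 + K_2X_2.

x_1(t) = -K_1e^(-3t)sin(t) + 2K_1e^(-3t)cos(t) + 2K_2e^(-3t)sin(t) + K_2e^(-3t)cos(t), x_2(t) = -2K_1e^(-3t)sin(t) + 3K_1e^(-3t)cos(t) + 3K_2e^(-3t)sin(t) + 2K_2e^(-3t)cos(t)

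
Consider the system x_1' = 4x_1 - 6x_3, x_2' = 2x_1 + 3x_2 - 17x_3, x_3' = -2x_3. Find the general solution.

x_1(t) = C_1e^(4t) + C_3e^(-2t), x_2(t) = 2C_1e^(4t) + C_2e^(3t) + 3C_3e^(-2t), x_3(t) = C_3e^(-2t)

Coefficient matrix A = [[4, 0, -6], [2, 3, -17], [0, 0, -2]].
det(A - λI) = 0 gives eigenvalues λ = 4, 3, -2.
For λ=4: eigenvector (1,2,0).
For λ=3: eigenvector (0,1,0).
For λ=-2: eigenvector (1,3,1).
General solution: C_1e^(4t)(1,2,0) + C_2e^(3t)(0,1,0) + C_3e^(-2t)(1,3,1).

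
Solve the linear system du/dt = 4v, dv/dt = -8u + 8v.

u(t) = c_1e^(4t)cos(4t) + c_2e^(4t)sin(4t), v(t) = -c_1e^(4t)sin(4t) + c_1e^(4t)cos(4t) + c_2e^(4t)sin(4t) + c_2e^(4t)cos(4t)

Coefficient matrix A = [[0, 4], [-8, 8]].
Characteristic polynomial det(A - λI) = λ^2 - 8λ + 32 = 0.
Eigenvalues λ = 4 ± 4i (complex conjugate pair).
For λ=4+4i: an eigenvector is (1,1) - i(0,-1) = (1, 1 + i).
A real fundamental pair from Re and Im of e^((4+4i)t)v: X_1 = e^(4t)(cos(4t)·(1,1) + sin(4t)·(0,-1)), X_2 = e^(4t)(sin(4t)·(1,1) - cos(4t)·(0,-1)).
General solution: c_1X_1 + c_2X_2.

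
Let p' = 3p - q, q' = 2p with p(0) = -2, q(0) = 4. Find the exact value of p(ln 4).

-104

A = [[3,-1],[2,0]]; eigenvalues λ = 2, 1.
Eigenvectors: (-1,-1) for λ=2, (1,2) for λ=1.
From the initial condition, c_1 = 8, c_2 = 6.
p(ln 4) = (8)(4^2)(-1) + (6)(4^1)(1) = -104.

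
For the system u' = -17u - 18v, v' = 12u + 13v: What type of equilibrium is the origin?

A = [[-17,-18],[12,13]]; det(A-λI) = λ^2 + 4λ - 5.
λ = -5, 1: opposite signs.

saddle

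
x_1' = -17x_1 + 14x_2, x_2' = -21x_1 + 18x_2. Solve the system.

Coefficient matrix A = [[-17, 14], [-21, 18]].
Characteristic polynomial det(A - λI) = λ^2 - λ - 12 = 0.
Eigenvalues λ = 4, -3.
For λ=4: (A-λI) row 1 is [-21, 14], so an eigenvector is (2, 3).
For λ=-3: (A-λI) row 1 is [-14, 14], so an eigenvector is (1, 1).
General solution: K_1e^(4t)(2,3) + K_2e^(-3t)(1,1).

x_1(t) = 2K_1e^(4t) + K_2e^(-3t), x_2(t) = 3K_1e^(4t) + K_2e^(-3t)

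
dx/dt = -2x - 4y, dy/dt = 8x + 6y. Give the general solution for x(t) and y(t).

x(t) = -K_1e^(2t)cos(4t) - K_2e^(2t)sin(4t), y(t) = -K_1e^(2t)sin(4t) + K_1e^(2t)cos(4t) + K_2e^(2t)sin(4t) + K_2e^(2t)cos(4t)

Coefficient matrix A = [[-2, -4], [8, 6]].
Characteristic polynomial det(A - λI) = λ^2 - 4λ + 20 = 0.
Eigenvalues λ = 2 ± 4i (complex conjugate pair).
For λ=2+4i: an eigenvector is (-1,1) - i(0,-1) = (-1, 1 + i).
A real fundamental pair from Re and Im of e^((2+4i)t)v: X_1 = e^(2t)(cos(4t)·(-1,1) + sin(4t)·(0,-1)), X_2 = e^(2t)(sin(4t)·(-1,1) - cos(4t)·(0,-1)).
General solution: K_1X_1 + K_2X_2.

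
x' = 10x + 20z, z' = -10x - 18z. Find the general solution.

x(t) = C_1e^(-4t)sin(2t) + 3C_1e^(-4t)cos(2t) + 3C_2e^(-4t)sin(2t) - C_2e^(-4t)cos(2t), z(t) = -C_1e^(-4t)sin(2t) - 2C_1e^(-4t)cos(2t) - 2C_2e^(-4t)sin(2t) + C_2e^(-4t)cos(2t)

Coefficient matrix A = [[10, 20], [-10, -18]].
Characteristic polynomial det(A - λI) = λ^2 + 8λ + 20 = 0.
Eigenvalues λ = -4 ± 2i (complex conjugate pair).
For λ=-4+2i: an eigenvector is (3,-2) - i(1,-1) = (3 - i, -2 + i).
A real fundamental pair from Re and Im of e^((-4+2i)t)v: X_1 = e^(-4t)(cos(2t)·(3,-2) + sin(2t)·(1,-1)), X_2 = e^(-4t)(sin(2t)·(3,-2) - cos(2t)·(1,-1)).
General solution: C_1X_1 + C_2X_2.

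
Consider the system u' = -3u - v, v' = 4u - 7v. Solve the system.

Coefficient matrix A = [[-3, -1], [4, -7]].
Characteristic polynomial det(A - λI) = λ^2 + 10λ + 25 = 0.
Single eigenvalue λ = -5 with algebraic multiplicity 2.
Eigenvector v = (-1,-2); generalized eigenvector w with (A-λI)w=v is (0,1).
General solution: e^(-5t)[C_1·v + C_2·(t·v + w)].

u(t) = -C_1e^(-5t) - C_2te^(-5t), v(t) = -2C_1e^(-5t) - 2C_2te^(-5t) + C_2e^(-5t)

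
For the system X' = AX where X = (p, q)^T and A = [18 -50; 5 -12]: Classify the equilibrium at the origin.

A = [[18,-50],[5,-12]]; det(A-λI) = λ^2 - 6λ + 34.
λ = 3 ± 5i: positive real part.

unstable spiral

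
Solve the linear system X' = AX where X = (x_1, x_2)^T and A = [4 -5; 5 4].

x_1(t) = C_1e^(4t)sin(5t) - C_2e^(4t)cos(5t), x_2(t) = -C_1e^(4t)cos(5t) - C_2e^(4t)sin(5t)

Coefficient matrix A = [[4, -5], [5, 4]].
Characteristic polynomial det(A - λI) = λ^2 - 8λ + 41 = 0.
Eigenvalues λ = 4 ± 5i (complex conjugate pair).
For λ=4+5i: an eigenvector is (0,-1) - i(1,0) = (0 - i, -1).
A real fundamental pair from Re and Im of e^((4+5i)t)v: X_1 = e^(4t)(cos(5t)·(0,-1) + sin(5t)·(1,0)), X_2 = e^(4t)(sin(5t)·(0,-1) - cos(5t)·(1,0)).
General solution: C_1X_1 + C_2X_2.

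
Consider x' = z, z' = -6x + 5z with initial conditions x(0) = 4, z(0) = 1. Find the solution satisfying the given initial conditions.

Coefficient matrix A = [[0, 1], [-6, 5]].
Characteristic polynomial det(A - λI) = λ^2 - 5λ + 6 = 0.
Eigenvalues λ = 2, 3.
For λ=2: (A-λI) row 1 is [-2, 1], so an eigenvector is (1, 2).
For λ=3: (A-λI) row 1 is [-3, 1], so an eigenvector is (-1, -3).
General solution: C_1e^(2t)(1,2) + C_2e^(3t)(-1,-3).
Applying x(0)=4, z(0)=1 gives C_1=11, C_2=7.

x(t) = -7e^(3t) + 11e^(2t), z(t) = -21e^(3t) + 22e^(2t)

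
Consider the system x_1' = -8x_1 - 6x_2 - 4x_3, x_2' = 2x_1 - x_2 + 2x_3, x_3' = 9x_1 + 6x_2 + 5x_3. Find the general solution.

Coefficient matrix A = [[-8, -6, -4], [2, -1, 2], [9, 6, 5]].
det(A - λI) = 0 gives eigenvalues λ = 1, -1, -4.
For λ=1: eigenvector (-2,1,3).
For λ=-1: eigenvector (-2,1,2).
For λ=-4: eigenvector (1,0,-1).
General solution: C_1e^(t)(-2,1,3) + C_2e^(-t)(-2,1,2) + C_3e^(-4t)(1,0,-1).

x_1(t) = -2C_1e^(t) - 2C_2e^(-t) + C_3e^(-4t), x_2(t) = C_1e^(t) + C_2e^(-t), x_3(t) = 3C_1e^(t) + 2C_2e^(-t) - C_3e^(-4t)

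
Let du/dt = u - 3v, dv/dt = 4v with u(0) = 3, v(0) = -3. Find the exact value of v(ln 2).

-48

A = [[1,-3],[0,4]]; eigenvalues λ = 1, 4.
Eigenvectors: (-1,0) for λ=1, (1,-1) for λ=4.
From the initial condition, c_1 = 0, c_2 = 3.
v(ln 2) = (0)(2^1)(0) + (3)(2^4)(-1) = -48.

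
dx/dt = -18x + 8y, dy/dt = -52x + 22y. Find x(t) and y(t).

x(t) = K_1e^(2t)sin(4t) - K_1e^(2t)cos(4t) - K_2e^(2t)sin(4t) - K_2e^(2t)cos(4t), y(t) = 3K_1e^(2t)sin(4t) - 2K_1e^(2t)cos(4t) - 2K_2e^(2t)sin(4t) - 3K_2e^(2t)cos(4t)

Coefficient matrix A = [[-18, 8], [-52, 22]].
Characteristic polynomial det(A - λI) = λ^2 - 4λ + 20 = 0.
Eigenvalues λ = 2 ± 4i (complex conjugate pair).
For λ=2+4i: an eigenvector is (-1,-2) - i(1,3) = (-1 - i, -2 - 3i).
A real fundamental pair from Re and Im of e^((2+4i)t)v: X_1 = e^(2t)(cos(4t)·(-1,-2) + sin(4t)·(1,3)), X_2 = e^(2t)(sin(4t)·(-1,-2) - cos(4t)·(1,3)).
General solution: K_1X_1 + K_2X_2.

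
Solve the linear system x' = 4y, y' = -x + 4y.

x(t) = -2c_1e^(2t) - 2c_2te^(2t) + 3c_2e^(2t), y(t) = -c_1e^(2t) - c_2te^(2t) + c_2e^(2t)

Coefficient matrix A = [[0, 4], [-1, 4]].
Characteristic polynomial det(A - λI) = λ^2 - 4λ + 4 = 0.
Single eigenvalue λ = 2 with algebraic multiplicity 2.
Eigenvector v = (-2,-1); generalized eigenvector w with (A-λI)w=v is (3,1).
General solution: e^(2t)[c_1·v + c_2·(t·v + w)].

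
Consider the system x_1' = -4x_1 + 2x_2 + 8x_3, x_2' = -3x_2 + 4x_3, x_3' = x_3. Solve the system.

Coefficient matrix A = [[-4, 2, 8], [0, -3, 4], [0, 0, 1]].
det(A - λI) = 0 gives eigenvalues λ = -4, -3, 1.
For λ=-4: eigenvector (1,0,0).
For λ=-3: eigenvector (2,1,0).
For λ=1: eigenvector (2,1,1).
General solution: C_1e^(-4t)(1,0,0) + C_2e^(-3t)(2,1,0) + C_3e^(t)(2,1,1).

x_1(t) = C_1e^(-4t) + 2C_2e^(-3t) + 2C_3e^(t), x_2(t) = C_2e^(-3t) + C_3e^(t), x_3(t) = C_3e^(t)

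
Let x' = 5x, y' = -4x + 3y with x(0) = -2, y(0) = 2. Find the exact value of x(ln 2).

-64

A = [[5,0],[-4,3]]; eigenvalues λ = 3, 5.
Eigenvectors: (0,1) for λ=3, (-1,2) for λ=5.
From the initial condition, c_1 = -2, c_2 = 2.
x(ln 2) = (-2)(2^3)(0) + (2)(2^5)(-1) = -64.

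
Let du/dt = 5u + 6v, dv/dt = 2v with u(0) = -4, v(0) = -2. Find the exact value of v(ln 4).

-32

A = [[5,6],[0,2]]; eigenvalues λ = 2, 5.
Eigenvectors: (2,-1) for λ=2, (-1,0) for λ=5.
From the initial condition, c_1 = 2, c_2 = 8.
v(ln 4) = (2)(4^2)(-1) + (8)(4^5)(0) = -32.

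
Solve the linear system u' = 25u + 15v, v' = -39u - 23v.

Coefficient matrix A = [[25, 15], [-39, -23]].
Characteristic polynomial det(A - λI) = λ^2 - 2λ + 10 = 0.
Eigenvalues λ = 1 ± 3i (complex conjugate pair).
For λ=1+3i: an eigenvector is (2,-3) - i(1,-2) = (2 - i, -3 + 2i).
A real fundamental pair from Re and Im of e^((1+3i)t)v: X_1 = e^(t)(cos(3t)·(2,-3) + sin(3t)·(1,-2)), X_2 = e^(t)(sin(3t)·(2,-3) - cos(3t)·(1,-2)).
General solution: K_1X_1 + K_2X_2.

u(t) = K_1e^(t)sin(3t) + 2K_1e^(t)cos(3t) + 2K_2e^(t)sin(3t) - K_2e^(t)cos(3t), v(t) = -2K_1e^(t)sin(3t) - 3K_1e^(t)cos(3t) - 3K_2e^(t)sin(3t) + 2K_2e^(t)cos(3t)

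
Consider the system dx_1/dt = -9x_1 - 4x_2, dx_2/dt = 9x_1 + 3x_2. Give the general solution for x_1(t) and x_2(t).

x_1(t) = -2c_1e^(-3t) - 2c_2te^(-3t) - c_2e^(-3t), x_2(t) = 3c_1e^(-3t) + 3c_2te^(-3t) + 2c_2e^(-3t)

Coefficient matrix A = [[-9, -4], [9, 3]].
Characteristic polynomial det(A - λI) = λ^2 + 6λ + 9 = 0.
Single eigenvalue λ = -3 with algebraic multiplicity 2.
Eigenvector v = (-2,3); generalized eigenvector w with (A-λI)w=v is (-1,2).
General solution: e^(-3t)[c_1·v + c_2·(t·v + w)].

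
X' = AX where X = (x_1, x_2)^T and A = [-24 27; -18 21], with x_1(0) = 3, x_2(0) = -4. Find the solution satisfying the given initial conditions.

x_1(t) = -18e^(3t) + 21e^(-6t), x_2(t) = -18e^(3t) + 14e^(-6t)

Coefficient matrix A = [[-24, 27], [-18, 21]].
Characteristic polynomial det(A - λI) = λ^2 + 3λ - 18 = 0.
Eigenvalues λ = 3, -6.
For λ=3: (A-λI) row 1 is [-27, 27], so an eigenvector is (-1, -1).
For λ=-6: (A-λI) row 1 is [-18, 27], so an eigenvector is (3, 2).
General solution: K_1e^(3t)(-1,-1) + K_2e^(-6t)(3,2).
Applying x_1(0)=3, x_2(0)=-4 gives K_1=18, K_2=7.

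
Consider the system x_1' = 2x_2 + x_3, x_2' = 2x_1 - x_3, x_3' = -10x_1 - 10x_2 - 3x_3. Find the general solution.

Coefficient matrix A = [[0, 2, 1], [2, 0, -1], [-10, -10, -3]].
det(A - λI) = 0 gives eigenvalues λ = -3, 2, -2.
For λ=-3: eigenvector (1,-1,-1).
For λ=2: eigenvector (0,1,-2).
For λ=-2: eigenvector (1,-1,0).
General solution: C_1e^(-3t)(1,-1,-1) + C_2e^(2t)(0,1,-2) + C_3e^(-2t)(1,-1,0).

x_1(t) = C_1e^(-3t) + C_3e^(-2t), x_2(t) = -C_1e^(-3t) + C_2e^(2t) - C_3e^(-2t), x_3(t) = -C_1e^(-3t) - 2C_2e^(2t)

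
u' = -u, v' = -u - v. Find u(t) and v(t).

u(t) = K_2e^(-t), v(t) = -K_1e^(-t) - K_2te^(-t)

Coefficient matrix A = [[-1, 0], [-1, -1]].
Characteristic polynomial det(A - λI) = λ^2 + 2λ + 1 = 0.
Single eigenvalue λ = -1 with algebraic multiplicity 2.
Eigenvector v = (0,-1); generalized eigenvector w with (A-λI)w=v is (1,0).
General solution: e^(-t)[K_1·v + K_2·(t·v + w)].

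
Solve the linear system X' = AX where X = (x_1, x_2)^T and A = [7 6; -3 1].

x_1(t) = c_1e^(4t)sin(3t) - c_1e^(4t)cos(3t) - c_2e^(4t)sin(3t) - c_2e^(4t)cos(3t), x_2(t) = c_1e^(4t)cos(3t) + c_2e^(4t)sin(3t)

Coefficient matrix A = [[7, 6], [-3, 1]].
Characteristic polynomial det(A - λI) = λ^2 - 8λ + 25 = 0.
Eigenvalues λ = 4 ± 3i (complex conjugate pair).
For λ=4+3i: an eigenvector is (-1,1) - i(1,0) = (-1 - i, 1).
A real fundamental pair from Re and Im of e^((4+3i)t)v: X_1 = e^(4t)(cos(3t)·(-1,1) + sin(3t)·(1,0)), X_2 = e^(4t)(sin(3t)·(-1,1) - cos(3t)·(1,0)).
General solution: c_1X_1 + c_2X_2.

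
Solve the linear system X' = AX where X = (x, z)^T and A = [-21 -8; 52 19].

x(t) = c_1e^(-t)sin(4t) - c_1e^(-t)cos(4t) - c_2e^(-t)sin(4t) - c_2e^(-t)cos(4t), z(t) = -3c_1e^(-t)sin(4t) + 2c_1e^(-t)cos(4t) + 2c_2e^(-t)sin(4t) + 3c_2e^(-t)cos(4t)

Coefficient matrix A = [[-21, -8], [52, 19]].
Characteristic polynomial det(A - λI) = λ^2 + 2λ + 17 = 0.
Eigenvalues λ = -1 ± 4i (complex conjugate pair).
For λ=-1+4i: an eigenvector is (-1,2) - i(1,-3) = (-1 - i, 2 + 3i).
A real fundamental pair from Re and Im of e^((-1+4i)t)v: X_1 = e^(-t)(cos(4t)·(-1,2) + sin(4t)·(1,-3)), X_2 = e^(-t)(sin(4t)·(-1,2) - cos(4t)·(1,-3)).
General solution: c_1X_1 + c_2X_2.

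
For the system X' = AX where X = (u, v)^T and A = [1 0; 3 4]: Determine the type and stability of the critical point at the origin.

unstable node

A = [[1,0],[3,4]]; det(A-λI) = λ^2 - 5λ + 4.
λ = 4, 1: both positive.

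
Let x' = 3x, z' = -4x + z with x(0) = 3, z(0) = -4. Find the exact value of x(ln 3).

A = [[3,0],[-4,1]]; eigenvalues λ = 3, 1.
Eigenvectors: (1,-2) for λ=3, (0,1) for λ=1.
From the initial condition, c_1 = 3, c_2 = 2.
x(ln 3) = (3)(3^3)(1) + (2)(3^1)(0) = 81.

81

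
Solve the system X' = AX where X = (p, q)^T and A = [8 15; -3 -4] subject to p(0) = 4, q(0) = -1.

Coefficient matrix A = [[8, 15], [-3, -4]].
Characteristic polynomial det(A - λI) = λ^2 - 4λ + 13 = 0.
Eigenvalues λ = 2 ± 3i (complex conjugate pair).
For λ=2+3i: an eigenvector is (1,0) - i(2,-1) = (1 - 2i, 0 + i).
A real fundamental pair from Re and Im of e^((2+3i)t)v: X_1 = e^(2t)(cos(3t)·(1,0) + sin(3t)·(2,-1)), X_2 = e^(2t)(sin(3t)·(1,0) - cos(3t)·(2,-1)).
General solution: c_1X_1 + c_2X_2.
Applying p(0)=4, q(0)=-1 gives c_1=2, c_2=-1.

p(t) = 3e^(2t)sin(3t) + 4e^(2t)cos(3t), q(t) = -2e^(2t)sin(3t) - e^(2t)cos(3t)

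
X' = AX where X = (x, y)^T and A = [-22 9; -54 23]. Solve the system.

Coefficient matrix A = [[-22, 9], [-54, 23]].
Characteristic polynomial det(A - λI) = λ^2 - λ - 20 = 0.
Eigenvalues λ = -4, 5.
For λ=-4: (A-λI) row 1 is [-18, 9], so an eigenvector is (-1, -2).
For λ=5: (A-λI) row 1 is [-27, 9], so an eigenvector is (-1, -3).
General solution: K_1e^(-4t)(-1,-2) + K_2e^(5t)(-1,-3).

x(t) = -K_1e^(-4t) - K_2e^(5t), y(t) = -2K_1e^(-4t) - 3K_2e^(5t)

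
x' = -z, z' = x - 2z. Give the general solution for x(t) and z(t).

Coefficient matrix A = [[0, -1], [1, -2]].
Characteristic polynomial det(A - λI) = λ^2 + 2λ + 1 = 0.
Single eigenvalue λ = -1 with algebraic multiplicity 2.
Eigenvector v = (1,1); generalized eigenvector w with (A-λI)w=v is (2,1).
General solution: e^(-t)[K_1·v + K_2·(t·v + w)].

x(t) = K_1e^(-t) + K_2te^(-t) + 2K_2e^(-t), z(t) = K_1e^(-t) + K_2te^(-t) + K_2e^(-t)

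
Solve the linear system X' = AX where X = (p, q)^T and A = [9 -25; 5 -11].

p(t) = c_1e^(-t)sin(5t) - 2c_1e^(-t)cos(5t) - 2c_2e^(-t)sin(5t) - c_2e^(-t)cos(5t), q(t) = -c_1e^(-t)cos(5t) - c_2e^(-t)sin(5t)

Coefficient matrix A = [[9, -25], [5, -11]].
Characteristic polynomial det(A - λI) = λ^2 + 2λ + 26 = 0.
Eigenvalues λ = -1 ± 5i (complex conjugate pair).
For λ=-1+5i: an eigenvector is (-2,-1) - i(1,0) = (-2 - i, -1).
A real fundamental pair from Re and Im of e^((-1+5i)t)v: X_1 = e^(-t)(cos(5t)·(-2,-1) + sin(5t)·(1,0)), X_2 = e^(-t)(sin(5t)·(-2,-1) - cos(5t)·(1,0)).
General solution: c_1X_1 + c_2X_2.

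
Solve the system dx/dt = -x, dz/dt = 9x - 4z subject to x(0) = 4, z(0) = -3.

Coefficient matrix A = [[-1, 0], [9, -4]].
Characteristic polynomial det(A - λI) = λ^2 + 5λ + 4 = 0.
Eigenvalues λ = -1, -4.
For λ=-1: (A-λI) row 2 is [9, -3], so an eigenvector is (1, 3).
For λ=-4: (A-λI) row 1 is [3, 0], so an eigenvector is (0, -1).
General solution: c_1e^(-t)(1,3) + c_2e^(-4t)(0,-1).
Applying x(0)=4, z(0)=-3 gives c_1=4, c_2=15.

x(t) = 4e^(-t), z(t) = 12e^(-t) - 15e^(-4t)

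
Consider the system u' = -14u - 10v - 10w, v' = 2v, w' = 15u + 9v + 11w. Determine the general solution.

u(t) = -2c_1e^(t) + c_3e^(-4t), v(t) = c_2e^(2t), w(t) = 3c_1e^(t) - c_2e^(2t) - c_3e^(-4t)

Coefficient matrix A = [[-14, -10, -10], [0, 2, 0], [15, 9, 11]].
det(A - λI) = 0 gives eigenvalues λ = 1, 2, -4.
For λ=1: eigenvector (-2,0,3).
For λ=2: eigenvector (0,1,-1).
For λ=-4: eigenvector (1,0,-1).
General solution: c_1e^(t)(-2,0,3) + c_2e^(2t)(0,1,-1) + c_3e^(-4t)(1,0,-1).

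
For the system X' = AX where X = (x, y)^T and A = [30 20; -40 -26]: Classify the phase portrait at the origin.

A = [[30,20],[-40,-26]]; det(A-λI) = λ^2 - 4λ + 20.
λ = 2 ± 4i: positive real part.

unstable spiral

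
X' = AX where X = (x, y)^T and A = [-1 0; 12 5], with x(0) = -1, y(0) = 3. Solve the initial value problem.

Coefficient matrix A = [[-1, 0], [12, 5]].
Characteristic polynomial det(A - λI) = λ^2 - 4λ - 5 = 0.
Eigenvalues λ = -1, 5.
For λ=-1: (A-λI) row 2 is [12, 6], so an eigenvector is (-1, 2).
For λ=5: (A-λI) row 1 is [-6, 0], so an eigenvector is (0, -1).
General solution: K_1e^(-t)(-1,2) + K_2e^(5t)(0,-1).
Applying x(0)=-1, y(0)=3 gives K_1=1, K_2=-1.

x(t) = -e^(-t), y(t) = e^(5t) + 2e^(-t)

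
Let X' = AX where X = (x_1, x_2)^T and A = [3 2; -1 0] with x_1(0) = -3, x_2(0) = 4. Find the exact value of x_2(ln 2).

A = [[3,2],[-1,0]]; eigenvalues λ = 2, 1.
Eigenvectors: (2,-1) for λ=2, (-1,1) for λ=1.
From the initial condition, c_1 = 1, c_2 = 5.
x_2(ln 2) = (1)(2^2)(-1) + (5)(2^1)(1) = 6.

6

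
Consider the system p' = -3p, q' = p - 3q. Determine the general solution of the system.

p(t) = -c_2e^(-3t), q(t) = -c_1e^(-3t) - c_2te^(-3t) + c_2e^(-3t)

Coefficient matrix A = [[-3, 0], [1, -3]].
Characteristic polynomial det(A - λI) = λ^2 + 6λ + 9 = 0.
Single eigenvalue λ = -3 with algebraic multiplicity 2.
Eigenvector v = (0,-1); generalized eigenvector w with (A-λI)w=v is (-1,1).
General solution: e^(-3t)[c_1·v + c_2·(t·v + w)].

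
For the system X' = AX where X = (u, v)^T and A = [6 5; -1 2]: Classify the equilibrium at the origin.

A = [[6,5],[-1,2]]; det(A-λI) = λ^2 - 8λ + 17.
λ = 4 ± i: positive real part.

unstable spiral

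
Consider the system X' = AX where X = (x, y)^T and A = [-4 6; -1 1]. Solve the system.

Coefficient matrix A = [[-4, 6], [-1, 1]].
Characteristic polynomial det(A - λI) = λ^2 + 3λ + 2 = 0.
Eigenvalues λ = -1, -2.
For λ=-1: (A-λI) row 1 is [-3, 6], so an eigenvector is (2, 1).
For λ=-2: (A-λI) row 1 is [-2, 6], so an eigenvector is (-3, -1).
General solution: K_1e^(-t)(2,1) + K_2e^(-2t)(-3,-1).

x(t) = 2K_1e^(-t) - 3K_2e^(-2t), y(t) = K_1e^(-t) - K_2e^(-2t)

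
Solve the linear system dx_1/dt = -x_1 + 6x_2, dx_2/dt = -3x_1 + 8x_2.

Coefficient matrix A = [[-1, 6], [-3, 8]].
Characteristic polynomial det(A - λI) = λ^2 - 7λ + 10 = 0.
Eigenvalues λ = 5, 2.
For λ=5: (A-λI) row 1 is [-6, 6], so an eigenvector is (1, 1).
For λ=2: (A-λI) row 1 is [-3, 6], so an eigenvector is (2, 1).
General solution: K_1e^(5t)(1,1) + K_2e^(2t)(2,1).

x_1(t) = K_1e^(5t) + 2K_2e^(2t), x_2(t) = K_1e^(5t) + K_2e^(2t)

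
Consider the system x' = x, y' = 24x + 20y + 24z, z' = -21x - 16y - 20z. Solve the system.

Coefficient matrix A = [[1, 0, 0], [24, 20, 24], [-21, -16, -20]].
det(A - λI) = 0 gives eigenvalues λ = -4, 4, 1.
For λ=-4: eigenvector (0,-1,1).
For λ=4: eigenvector (0,3,-2).
For λ=1: eigenvector (1,0,-1).
General solution: K_1e^(-4t)(0,-1,1) + K_2e^(4t)(0,3,-2) + K_3e^(t)(1,0,-1).

x(t) = K_3e^(t), y(t) = -K_1e^(-4t) + 3K_2e^(4t), z(t) = K_1e^(-4t) - 2K_2e^(4t) - K_3e^(t)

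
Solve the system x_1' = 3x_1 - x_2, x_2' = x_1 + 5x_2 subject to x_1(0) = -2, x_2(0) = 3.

x_1(t) = -te^(4t) - 2e^(4t), x_2(t) = te^(4t) + 3e^(4t)

Coefficient matrix A = [[3, -1], [1, 5]].
Characteristic polynomial det(A - λI) = λ^2 - 8λ + 16 = 0.
Single eigenvalue λ = 4 with algebraic multiplicity 2.
Eigenvector v = (-1,1); generalized eigenvector w with (A-λI)w=v is (-2,3).
General solution: e^(4t)[C_1·v + C_2·(t·v + w)].
Applying x_1(0)=-2, x_2(0)=3 gives C_1=0, C_2=1.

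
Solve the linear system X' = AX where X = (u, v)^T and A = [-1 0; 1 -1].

Coefficient matrix A = [[-1, 0], [1, -1]].
Characteristic polynomial det(A - λI) = λ^2 + 2λ + 1 = 0.
Single eigenvalue λ = -1 with algebraic multiplicity 2.
Eigenvector v = (0,-1); generalized eigenvector w with (A-λI)w=v is (-1,-2).
General solution: e^(-t)[C_1·v + C_2·(t·v + w)].

u(t) = -C_2e^(-t), v(t) = -C_1e^(-t) - C_2te^(-t) - 2C_2e^(-t)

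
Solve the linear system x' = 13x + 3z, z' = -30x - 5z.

Coefficient matrix A = [[13, 3], [-30, -5]].
Characteristic polynomial det(A - λI) = λ^2 - 8λ + 25 = 0.
Eigenvalues λ = 4 ± 3i (complex conjugate pair).
For λ=4+3i: an eigenvector is (0,1) - i(1,-3) = (0 - i, 1 + 3i).
A real fundamental pair from Re and Im of e^((4+3i)t)v: X_1 = e^(4t)(cos(3t)·(0,1) + sin(3t)·(1,-3)), X_2 = e^(4t)(sin(3t)·(0,1) - cos(3t)·(1,-3)).
General solution: c_1X_1 + c_2X_2.

x(t) = c_1e^(4t)sin(3t) - c_2e^(4t)cos(3t), z(t) = -3c_1e^(4t)sin(3t) + c_1e^(4t)cos(3t) + c_2e^(4t)sin(3t) + 3c_2e^(4t)cos(3t)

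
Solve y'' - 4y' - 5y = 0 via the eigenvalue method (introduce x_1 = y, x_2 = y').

Let x_1 = y, x_2 = y'. Then x_1' = x_2 and x_2' = 5x_1 + 4x_2.
A = [[0,1],[5,4]]; det(A-λI) = λ^2 - 4λ - 5.
Eigenvalues λ = -1, 5 with eigenvectors (1,-1), (1,5).

y(t) = K_1e^(-t) + K_2e^(5t)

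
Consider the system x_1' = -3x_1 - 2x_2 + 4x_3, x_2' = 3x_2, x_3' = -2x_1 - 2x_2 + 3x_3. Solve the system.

x_1(t) = C_1e^(t) - C_2e^(3t) - 2C_3e^(-t), x_2(t) = C_2e^(3t), x_3(t) = C_1e^(t) - C_2e^(3t) - C_3e^(-t)

Coefficient matrix A = [[-3, -2, 4], [0, 3, 0], [-2, -2, 3]].
det(A - λI) = 0 gives eigenvalues λ = 1, 3, -1.
For λ=1: eigenvector (1,0,1).
For λ=3: eigenvector (-1,1,-1).
For λ=-1: eigenvector (-2,0,-1).
General solution: C_1e^(t)(1,0,1) + C_2e^(3t)(-1,1,-1) + C_3e^(-t)(-2,0,-1).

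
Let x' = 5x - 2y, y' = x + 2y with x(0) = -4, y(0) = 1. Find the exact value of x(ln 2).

-112

A = [[5,-2],[1,2]]; eigenvalues λ = 3, 4.
Eigenvectors: (1,1) for λ=3, (2,1) for λ=4.
From the initial condition, c_1 = 6, c_2 = -5.
x(ln 2) = (6)(2^3)(1) + (-5)(2^4)(2) = -112.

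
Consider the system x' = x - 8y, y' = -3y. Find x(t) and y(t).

Coefficient matrix A = [[1, -8], [0, -3]].
Characteristic polynomial det(A - λI) = λ^2 + 2λ - 3 = 0.
Eigenvalues λ = -3, 1.
For λ=-3: (A-λI) row 1 is [4, -8], so an eigenvector is (2, 1).
For λ=1: (A-λI) row 1 is [0, -8], so an eigenvector is (-1, 0).
General solution: c_1e^(-3t)(2,1) + c_2e^(t)(-1,0).

x(t) = 2c_1e^(-3t) - c_2e^(t), y(t) = c_1e^(-3t)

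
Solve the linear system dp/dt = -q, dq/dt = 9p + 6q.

Coefficient matrix A = [[0, -1], [9, 6]].
Characteristic polynomial det(A - λI) = λ^2 - 6λ + 9 = 0.
Single eigenvalue λ = 3 with algebraic multiplicity 2.
Eigenvector v = (1,-3); generalized eigenvector w with (A-λI)w=v is (-1,2).
General solution: e^(3t)[c_1·v + c_2·(t·v + w)].

p(t) = c_1e^(3t) + c_2te^(3t) - c_2e^(3t), q(t) = -3c_1e^(3t) - 3c_2te^(3t) + 2c_2e^(3t)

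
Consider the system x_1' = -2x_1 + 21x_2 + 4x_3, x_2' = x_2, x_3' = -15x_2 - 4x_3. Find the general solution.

Coefficient matrix A = [[-2, 21, 4], [0, 1, 0], [0, -15, -4]].
det(A - λI) = 0 gives eigenvalues λ = -2, 1, -4.
For λ=-2: eigenvector (1,0,0).
For λ=1: eigenvector (-3,-1,3).
For λ=-4: eigenvector (-2,0,1).
General solution: C_1e^(-2t)(1,0,0) + C_2e^(t)(-3,-1,3) + C_3e^(-4t)(-2,0,1).

x_1(t) = C_1e^(-2t) - 3C_2e^(t) - 2C_3e^(-4t), x_2(t) = -C_2e^(t), x_3(t) = 3C_2e^(t) + C_3e^(-4t)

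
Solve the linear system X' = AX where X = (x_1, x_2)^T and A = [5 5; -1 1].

Coefficient matrix A = [[5, 5], [-1, 1]].
Characteristic polynomial det(A - λI) = λ^2 - 6λ + 10 = 0.
Eigenvalues λ = 3 ± i (complex conjugate pair).
For λ=3+i: an eigenvector is (2,-1) - i(-1,0) = (2 + i, -1).
A real fundamental pair from Re and Im of e^((3+i)t)v: X_1 = e^(3t)(cos(t)·(2,-1) + sin(t)·(-1,0)), X_2 = e^(3t)(sin(t)·(2,-1) - cos(t)·(-1,0)).
General solution: c_1X_1 + c_2X_2.

x_1(t) = -c_1e^(3t)sin(t) + 2c_1e^(3t)cos(t) + 2c_2e^(3t)sin(t) + c_2e^(3t)cos(t), x_2(t) = -c_1e^(3t)cos(t) - c_2e^(3t)sin(t)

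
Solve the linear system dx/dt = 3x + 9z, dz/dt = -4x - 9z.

x(t) = -3K_1e^(-3t) - 3K_2te^(-3t) + K_2e^(-3t), z(t) = 2K_1e^(-3t) + 2K_2te^(-3t) - K_2e^(-3t)

Coefficient matrix A = [[3, 9], [-4, -9]].
Characteristic polynomial det(A - λI) = λ^2 + 6λ + 9 = 0.
Single eigenvalue λ = -3 with algebraic multiplicity 2.
Eigenvector v = (-3,2); generalized eigenvector w with (A-λI)w=v is (1,-1).
General solution: e^(-3t)[K_1·v + K_2·(t·v + w)].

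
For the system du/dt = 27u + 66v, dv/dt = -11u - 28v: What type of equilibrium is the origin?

A = [[27,66],[-11,-28]]; det(A-λI) = λ^2 + λ - 30.
λ = -6, 5: opposite signs.

saddle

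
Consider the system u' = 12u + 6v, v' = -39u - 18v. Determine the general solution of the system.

u(t) = -K_1e^(-3t)sin(3t) + K_1e^(-3t)cos(3t) + K_2e^(-3t)sin(3t) + K_2e^(-3t)cos(3t), v(t) = 2K_1e^(-3t)sin(3t) - 3K_1e^(-3t)cos(3t) - 3K_2e^(-3t)sin(3t) - 2K_2e^(-3t)cos(3t)

Coefficient matrix A = [[12, 6], [-39, -18]].
Characteristic polynomial det(A - λI) = λ^2 + 6λ + 18 = 0.
Eigenvalues λ = -3 ± 3i (complex conjugate pair).
For λ=-3+3i: an eigenvector is (1,-3) - i(-1,2) = (1 + i, -3 - 2i).
A real fundamental pair from Re and Im of e^((-3+3i)t)v: X_1 = e^(-3t)(cos(3t)·(1,-3) + sin(3t)·(-1,2)), X_2 = e^(-3t)(sin(3t)·(1,-3) - cos(3t)·(-1,2)).
General solution: K_1X_1 + K_2X_2.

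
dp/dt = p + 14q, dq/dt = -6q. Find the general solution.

Coefficient matrix A = [[1, 14], [0, -6]].
Characteristic polynomial det(A - λI) = λ^2 + 5λ - 6 = 0.
Eigenvalues λ = -6, 1.
For λ=-6: (A-λI) row 1 is [7, 14], so an eigenvector is (2, -1).
For λ=1: (A-λI) row 1 is [0, 14], so an eigenvector is (-1, 0).
General solution: c_1e^(-6t)(2,-1) + c_2e^(t)(-1,0).

p(t) = 2c_1e^(-6t) - c_2e^(t), q(t) = -c_1e^(-6t)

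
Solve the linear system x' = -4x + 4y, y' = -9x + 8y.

Coefficient matrix A = [[-4, 4], [-9, 8]].
Characteristic polynomial det(A - λI) = λ^2 - 4λ + 4 = 0.
Single eigenvalue λ = 2 with algebraic multiplicity 2.
Eigenvector v = (-2,-3); generalized eigenvector w with (A-λI)w=v is (-1,-2).
General solution: e^(2t)[C_1·v + C_2·(t·v + w)].

x(t) = -2C_1e^(2t) - 2C_2te^(2t) - C_2e^(2t), y(t) = -3C_1e^(2t) - 3C_2te^(2t) - 2C_2e^(2t)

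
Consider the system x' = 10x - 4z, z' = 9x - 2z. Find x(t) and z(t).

Coefficient matrix A = [[10, -4], [9, -2]].
Characteristic polynomial det(A - λI) = λ^2 - 8λ + 16 = 0.
Single eigenvalue λ = 4 with algebraic multiplicity 2.
Eigenvector v = (2,3); generalized eigenvector w with (A-λI)w=v is (-1,-2).
General solution: e^(4t)[c_1·v + c_2·(t·v + w)].

x(t) = 2c_1e^(4t) + 2c_2te^(4t) - c_2e^(4t), z(t) = 3c_1e^(4t) + 3c_2te^(4t) - 2c_2e^(4t)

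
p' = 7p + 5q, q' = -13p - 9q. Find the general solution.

p(t) = 2C_1e^(-t)sin(t) - C_1e^(-t)cos(t) - C_2e^(-t)sin(t) - 2C_2e^(-t)cos(t), q(t) = -3C_1e^(-t)sin(t) + 2C_1e^(-t)cos(t) + 2C_2e^(-t)sin(t) + 3C_2e^(-t)cos(t)

Coefficient matrix A = [[7, 5], [-13, -9]].
Characteristic polynomial det(A - λI) = λ^2 + 2λ + 2 = 0.
Eigenvalues λ = -1 ± i (complex conjugate pair).
For λ=-1+i: an eigenvector is (-1,2) - i(2,-3) = (-1 - 2i, 2 + 3i).
A real fundamental pair from Re and Im of e^((-1+i)t)v: X_1 = e^(-t)(cos(t)·(-1,2) + sin(t)·(2,-3)), X_2 = e^(-t)(sin(t)·(-1,2) - cos(t)·(2,-3)).
General solution: C_1X_1 + C_2X_2.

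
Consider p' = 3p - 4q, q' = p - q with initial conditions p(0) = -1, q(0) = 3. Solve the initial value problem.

Coefficient matrix A = [[3, -4], [1, -1]].
Characteristic polynomial det(A - λI) = λ^2 - 2λ + 1 = 0.
Single eigenvalue λ = 1 with algebraic multiplicity 2.
Eigenvector v = (-2,-1); generalized eigenvector w with (A-λI)w=v is (-3,-1).
General solution: e^(t)[C_1·v + C_2·(t·v + w)].
Applying p(0)=-1, q(0)=3 gives C_1=-10, C_2=7.

p(t) = -14te^(t) - e^(t), q(t) = -7te^(t) + 3e^(t)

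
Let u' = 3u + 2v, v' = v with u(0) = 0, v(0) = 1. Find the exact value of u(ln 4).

60

A = [[3,2],[0,1]]; eigenvalues λ = 1, 3.
Eigenvectors: (1,-1) for λ=1, (-1,0) for λ=3.
From the initial condition, c_1 = -1, c_2 = -1.
u(ln 4) = (-1)(4^1)(1) + (-1)(4^3)(-1) = 60.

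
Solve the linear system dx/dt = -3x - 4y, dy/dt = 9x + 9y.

x(t) = 2C_1e^(3t) + 2C_2te^(3t) + C_2e^(3t), y(t) = -3C_1e^(3t) - 3C_2te^(3t) - 2C_2e^(3t)

Coefficient matrix A = [[-3, -4], [9, 9]].
Characteristic polynomial det(A - λI) = λ^2 - 6λ + 9 = 0.
Single eigenvalue λ = 3 with algebraic multiplicity 2.
Eigenvector v = (2,-3); generalized eigenvector w with (A-λI)w=v is (1,-2).
General solution: e^(3t)[C_1·v + C_2·(t·v + w)].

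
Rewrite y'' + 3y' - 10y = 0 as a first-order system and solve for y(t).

y(t) = C_1e^(-5t) + C_2e^(2t)

Let x_1 = y, x_2 = y'. Then x_1' = x_2 and x_2' = 10x_1 - 3x_2.
A = [[0,1],[10,-3]]; det(A-λI) = λ^2 + 3λ - 10.
Eigenvalues λ = -5, 2 with eigenvectors (1,-5), (1,2).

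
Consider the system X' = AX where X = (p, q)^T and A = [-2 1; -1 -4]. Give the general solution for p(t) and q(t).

p(t) = c_1e^(-3t) + c_2te^(-3t) + 2c_2e^(-3t), q(t) = -c_1e^(-3t) - c_2te^(-3t) - c_2e^(-3t)

Coefficient matrix A = [[-2, 1], [-1, -4]].
Characteristic polynomial det(A - λI) = λ^2 + 6λ + 9 = 0.
Single eigenvalue λ = -3 with algebraic multiplicity 2.
Eigenvector v = (1,-1); generalized eigenvector w with (A-λI)w=v is (2,-1).
General solution: e^(-3t)[c_1·v + c_2·(t·v + w)].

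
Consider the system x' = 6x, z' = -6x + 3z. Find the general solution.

x(t) = K_1e^(6t), z(t) = -2K_1e^(6t) + K_2e^(3t)

Coefficient matrix A = [[6, 0], [-6, 3]].
Characteristic polynomial det(A - λI) = λ^2 - 9λ + 18 = 0.
Eigenvalues λ = 6, 3.
For λ=6: (A-λI) row 2 is [-6, -3], so an eigenvector is (1, -2).
For λ=3: (A-λI) row 1 is [3, 0], so an eigenvector is (0, 1).
General solution: K_1e^(6t)(1,-2) + K_2e^(3t)(0,1).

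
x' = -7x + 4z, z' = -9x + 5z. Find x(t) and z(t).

x(t) = 2K_1e^(-t) + 2K_2te^(-t) + K_2e^(-t), z(t) = 3K_1e^(-t) + 3K_2te^(-t) + 2K_2e^(-t)

Coefficient matrix A = [[-7, 4], [-9, 5]].
Characteristic polynomial det(A - λI) = λ^2 + 2λ + 1 = 0.
Single eigenvalue λ = -1 with algebraic multiplicity 2.
Eigenvector v = (2,3); generalized eigenvector w with (A-λI)w=v is (1,2).
General solution: e^(-t)[K_1·v + K_2·(t·v + w)].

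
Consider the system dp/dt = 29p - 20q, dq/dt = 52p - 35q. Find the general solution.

Coefficient matrix A = [[29, -20], [52, -35]].
Characteristic polynomial det(A - λI) = λ^2 + 6λ + 25 = 0.
Eigenvalues λ = -3 ± 4i (complex conjugate pair).
For λ=-3+4i: an eigenvector is (-1,-2) - i(2,3) = (-1 - 2i, -2 - 3i).
A real fundamental pair from Re and Im of e^((-3+4i)t)v: X_1 = e^(-3t)(cos(4t)·(-1,-2) + sin(4t)·(2,3)), X_2 = e^(-3t)(sin(4t)·(-1,-2) - cos(4t)·(2,3)).
General solution: K_1X_1 + K_2X_2.

p(t) = 2K_1e^(-3t)sin(4t) - K_1e^(-3t)cos(4t) - K_2e^(-3t)sin(4t) - 2K_2e^(-3t)cos(4t), q(t) = 3K_1e^(-3t)sin(4t) - 2K_1e^(-3t)cos(4t) - 2K_2e^(-3t)sin(4t) - 3K_2e^(-3t)cos(4t)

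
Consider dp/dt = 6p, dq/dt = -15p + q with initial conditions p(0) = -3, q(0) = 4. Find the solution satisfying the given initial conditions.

p(t) = -3e^(6t), q(t) = 9e^(6t) - 5e^(t)

Coefficient matrix A = [[6, 0], [-15, 1]].
Characteristic polynomial det(A - λI) = λ^2 - 7λ + 6 = 0.
Eigenvalues λ = 6, 1.
For λ=6: (A-λI) row 2 is [-15, -5], so an eigenvector is (1, -3).
For λ=1: (A-λI) row 1 is [5, 0], so an eigenvector is (0, -1).
General solution: C_1e^(6t)(1,-3) + C_2e^(t)(0,-1).
Applying p(0)=-3, q(0)=4 gives C_1=-3, C_2=5.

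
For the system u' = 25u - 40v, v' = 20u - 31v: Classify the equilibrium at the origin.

A = [[25,-40],[20,-31]]; det(A-λI) = λ^2 + 6λ + 25.
λ = -3 ± 4i: negative real part.

stable spiral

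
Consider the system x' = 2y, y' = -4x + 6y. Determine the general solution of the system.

x(t) = -C_1e^(2t) + C_2e^(4t), y(t) = -C_1e^(2t) + 2C_2e^(4t)

Coefficient matrix A = [[0, 2], [-4, 6]].
Characteristic polynomial det(A - λI) = λ^2 - 6λ + 8 = 0.
Eigenvalues λ = 2, 4.
For λ=2: (A-λI) row 1 is [-2, 2], so an eigenvector is (-1, -1).
For λ=4: (A-λI) row 1 is [-4, 2], so an eigenvector is (1, 2).
General solution: C_1e^(2t)(-1,-1) + C_2e^(4t)(1,2).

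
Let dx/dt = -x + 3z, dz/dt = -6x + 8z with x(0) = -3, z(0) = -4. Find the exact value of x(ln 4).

A = [[-1,3],[-6,8]]; eigenvalues λ = 2, 5.
Eigenvectors: (-1,-1) for λ=2, (1,2) for λ=5.
From the initial condition, c_1 = 2, c_2 = -1.
x(ln 4) = (2)(4^2)(-1) + (-1)(4^5)(1) = -1056.

-1056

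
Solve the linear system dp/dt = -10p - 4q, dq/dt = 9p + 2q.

p(t) = -2C_1e^(-4t) - 2C_2te^(-4t) + C_2e^(-4t), q(t) = 3C_1e^(-4t) + 3C_2te^(-4t) - C_2e^(-4t)

Coefficient matrix A = [[-10, -4], [9, 2]].
Characteristic polynomial det(A - λI) = λ^2 + 8λ + 16 = 0.
Single eigenvalue λ = -4 with algebraic multiplicity 2.
Eigenvector v = (-2,3); generalized eigenvector w with (A-λI)w=v is (1,-1).
General solution: e^(-4t)[C_1·v + C_2·(t·v + w)].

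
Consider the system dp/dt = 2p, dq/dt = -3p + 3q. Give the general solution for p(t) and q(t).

Coefficient matrix A = [[2, 0], [-3, 3]].
Characteristic polynomial det(A - λI) = λ^2 - 5λ + 6 = 0.
Eigenvalues λ = 2, 3.
For λ=2: (A-λI) row 2 is [-3, 1], so an eigenvector is (-1, -3).
For λ=3: (A-λI) row 1 is [-1, 0], so an eigenvector is (0, -1).
General solution: K_1e^(2t)(-1,-3) + K_2e^(3t)(0,-1).

p(t) = -K_1e^(2t), q(t) = -3K_1e^(2t) - K_2e^(3t)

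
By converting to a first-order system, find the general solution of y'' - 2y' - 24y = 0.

Let x_1 = y, x_2 = y'. Then x_1' = x_2 and x_2' = 24x_1 + 2x_2.
A = [[0,1],[24,2]]; det(A-λI) = λ^2 - 2λ - 24.
Eigenvalues λ = -4, 6 with eigenvectors (1,-4), (1,6).

y(t) = K_1e^(-4t) + K_2e^(6t)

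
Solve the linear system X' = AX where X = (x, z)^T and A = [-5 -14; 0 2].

Coefficient matrix A = [[-5, -14], [0, 2]].
Characteristic polynomial det(A - λI) = λ^2 + 3λ - 10 = 0.
Eigenvalues λ = 2, -5.
For λ=2: (A-λI) row 1 is [-7, -14], so an eigenvector is (-2, 1).
For λ=-5: (A-λI) row 1 is [0, -14], so an eigenvector is (-1, 0).
General solution: C_1e^(2t)(-2,1) + C_2e^(-5t)(-1,0).

x(t) = -2C_1e^(2t) - C_2e^(-5t), z(t) = C_1e^(2t)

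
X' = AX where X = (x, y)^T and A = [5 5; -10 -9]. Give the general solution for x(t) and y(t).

x(t) = -2c_1e^(-2t)sin(t) - c_1e^(-2t)cos(t) - c_2e^(-2t)sin(t) + 2c_2e^(-2t)cos(t), y(t) = 3c_1e^(-2t)sin(t) + c_1e^(-2t)cos(t) + c_2e^(-2t)sin(t) - 3c_2e^(-2t)cos(t)

Coefficient matrix A = [[5, 5], [-10, -9]].
Characteristic polynomial det(A - λI) = λ^2 + 4λ + 5 = 0.
Eigenvalues λ = -2 ± i (complex conjugate pair).
For λ=-2+i: an eigenvector is (-1,1) - i(-2,3) = (-1 + 2i, 1 - 3i).
A real fundamental pair from Re and Im of e^((-2+i)t)v: X_1 = e^(-2t)(cos(t)·(-1,1) + sin(t)·(-2,3)), X_2 = e^(-2t)(sin(t)·(-1,1) - cos(t)·(-2,3)).
General solution: c_1X_1 + c_2X_2.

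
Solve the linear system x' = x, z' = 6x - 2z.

x(t) = K_1e^(t), z(t) = 2K_1e^(t) - K_2e^(-2t)

Coefficient matrix A = [[1, 0], [6, -2]].
Characteristic polynomial det(A - λI) = λ^2 + λ - 2 = 0.
Eigenvalues λ = 1, -2.
For λ=1: (A-λI) row 2 is [6, -3], so an eigenvector is (1, 2).
For λ=-2: (A-λI) row 1 is [3, 0], so an eigenvector is (0, -1).
General solution: K_1e^(t)(1,2) + K_2e^(-2t)(0,-1).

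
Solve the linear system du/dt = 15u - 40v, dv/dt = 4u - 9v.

u(t) = -3C_1e^(3t)sin(4t) - C_1e^(3t)cos(4t) - C_2e^(3t)sin(4t) + 3C_2e^(3t)cos(4t), v(t) = -C_1e^(3t)sin(4t) + C_2e^(3t)cos(4t)

Coefficient matrix A = [[15, -40], [4, -9]].
Characteristic polynomial det(A - λI) = λ^2 - 6λ + 25 = 0.
Eigenvalues λ = 3 ± 4i (complex conjugate pair).
For λ=3+4i: an eigenvector is (-1,0) - i(-3,-1) = (-1 + 3i, 0 + i).
A real fundamental pair from Re and Im of e^((3+4i)t)v: X_1 = e^(3t)(cos(4t)·(-1,0) + sin(4t)·(-3,-1)), X_2 = e^(3t)(sin(4t)·(-1,0) - cos(4t)·(-3,-1)).
General solution: C_1X_1 + C_2X_2.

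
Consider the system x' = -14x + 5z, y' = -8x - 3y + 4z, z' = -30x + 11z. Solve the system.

x(t) = c_1e^(t) + c_3e^(-4t), y(t) = c_1e^(t) + c_2e^(-3t), z(t) = 3c_1e^(t) + 2c_3e^(-4t)

Coefficient matrix A = [[-14, 0, 5], [-8, -3, 4], [-30, 0, 11]].
det(A - λI) = 0 gives eigenvalues λ = 1, -3, -4.
For λ=1: eigenvector (1,1,3).
For λ=-3: eigenvector (0,1,0).
For λ=-4: eigenvector (1,0,2).
General solution: c_1e^(t)(1,1,3) + c_2e^(-3t)(0,1,0) + c_3e^(-4t)(1,0,2).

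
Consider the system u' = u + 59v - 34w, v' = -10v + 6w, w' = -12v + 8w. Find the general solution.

Coefficient matrix A = [[1, 59, -34], [0, -10, 6], [0, -12, 8]].
det(A - λI) = 0 gives eigenvalues λ = 2, 1, -4.
For λ=2: eigenvector (9,-1,-2).
For λ=1: eigenvector (1,0,0).
For λ=-4: eigenvector (-5,1,1).
General solution: c_1e^(2t)(9,-1,-2) + c_2e^(t)(1,0,0) + c_3e^(-4t)(-5,1,1).

u(t) = 9c_1e^(2t) + c_2e^(t) - 5c_3e^(-4t), v(t) = -c_1e^(2t) + c_3e^(-4t), w(t) = -2c_1e^(2t) + c_3e^(-4t)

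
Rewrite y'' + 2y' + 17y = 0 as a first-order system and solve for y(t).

Let x_1 = y, x_2 = y'. Then x_1' = x_2 and x_2' = -17x_1 - 2x_2.
A = [[0,1],[-17,-2]]; det(A-λI) = λ^2 + 2λ + 17.
Eigenvalues λ = -1 ± 4i.

y(t) = C_1e^(-t)cos(4t) + C_2e^(-t)sin(4t)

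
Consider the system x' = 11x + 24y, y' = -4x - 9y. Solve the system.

Coefficient matrix A = [[11, 24], [-4, -9]].
Characteristic polynomial det(A - λI) = λ^2 - 2λ - 3 = 0.
Eigenvalues λ = -1, 3.
For λ=-1: (A-λI) row 1 is [12, 24], so an eigenvector is (-2, 1).
For λ=3: (A-λI) row 1 is [8, 24], so an eigenvector is (3, -1).
General solution: c_1e^(-t)(-2,1) + c_2e^(3t)(3,-1).

x(t) = -2c_1e^(-t) + 3c_2e^(3t), y(t) = c_1e^(-t) - c_2e^(3t)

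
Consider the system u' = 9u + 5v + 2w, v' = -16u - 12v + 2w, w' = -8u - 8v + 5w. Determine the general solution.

u(t) = 3c_1e^(t) - c_2e^(-3t) - c_3e^(4t), v(t) = -4c_1e^(t) + 2c_2e^(-3t) + c_3e^(4t), w(t) = -2c_1e^(t) + c_2e^(-3t)

Coefficient matrix A = [[9, 5, 2], [-16, -12, 2], [-8, -8, 5]].
det(A - λI) = 0 gives eigenvalues λ = 1, -3, 4.
For λ=1: eigenvector (3,-4,-2).
For λ=-3: eigenvector (-1,2,1).
For λ=4: eigenvector (-1,1,0).
General solution: c_1e^(t)(3,-4,-2) + c_2e^(-3t)(-1,2,1) + c_3e^(4t)(-1,1,0).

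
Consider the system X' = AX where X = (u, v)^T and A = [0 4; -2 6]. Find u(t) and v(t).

u(t) = -C_1e^(4t) - 2C_2e^(2t), v(t) = -C_1e^(4t) - C_2e^(2t)

Coefficient matrix A = [[0, 4], [-2, 6]].
Characteristic polynomial det(A - λI) = λ^2 - 6λ + 8 = 0.
Eigenvalues λ = 4, 2.
For λ=4: (A-λI) row 1 is [-4, 4], so an eigenvector is (-1, -1).
For λ=2: (A-λI) row 1 is [-2, 4], so an eigenvector is (-2, -1).
General solution: C_1e^(4t)(-1,-1) + C_2e^(2t)(-2,-1).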